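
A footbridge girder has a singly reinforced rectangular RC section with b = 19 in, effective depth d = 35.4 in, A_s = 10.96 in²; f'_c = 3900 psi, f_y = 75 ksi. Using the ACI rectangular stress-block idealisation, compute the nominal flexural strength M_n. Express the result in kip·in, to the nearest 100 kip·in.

M_n ≈ 23700 kip·in

T = A_s f_y = 10.96 × 75 = 822 kips.
a = T/(0.85 f'_c b) = 822/(0.85 × 3.9 × 19) = 13.051 in.
M_n = T(d − a/2) = 822 × (35.4 − 6.5255) = 23734.8 kip·in.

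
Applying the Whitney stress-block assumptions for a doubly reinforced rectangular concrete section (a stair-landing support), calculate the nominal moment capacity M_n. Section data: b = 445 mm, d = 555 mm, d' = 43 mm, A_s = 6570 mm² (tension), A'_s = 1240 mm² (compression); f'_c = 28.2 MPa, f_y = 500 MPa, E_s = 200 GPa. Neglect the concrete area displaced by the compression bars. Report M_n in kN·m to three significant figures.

Assume both tension and compression steel yield.
Net tension couple steel: A_s − A'_s = 5330 mm².
a = (A_s − A'_s) f_y / (0.85 f'_c b) = 2665000/(0.85 × 28.2 × 445) = 249.84 mm.
c = a/β₁ = 249.84/0.849 = 294.28 mm; ε'_s = 0.003(c − d')/c = 0.0026 ≥ f_y/E_s = 0.0025, so compression steel does yield.
M_n = (A_s − A'_s) f_y (d − a/2) + A'_s f_y (d − d') = [2665000 × (555 − 124.92) + 620000 × (555 − 43)] × 10⁻⁶ = 1146.16 + 317.44 = 1463.60 kN·m.

M_n ≈ 1460 kN·m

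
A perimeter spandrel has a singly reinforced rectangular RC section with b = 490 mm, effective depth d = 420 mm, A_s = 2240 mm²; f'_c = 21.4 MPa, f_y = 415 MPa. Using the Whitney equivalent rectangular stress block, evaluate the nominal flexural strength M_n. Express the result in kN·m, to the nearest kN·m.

T = A_s f_y = 2240 × 415 = 929600 N = 929.6 kN.
From C = T: a = T/(0.85 f'_c b) = 929600/(0.85 × 21.4 × 490) = 104.30 mm.
M_n = T(d − a/2) = 929.6 kN × (420 − 52.15) mm = 341.95 kN·m.

M_n ≈ 342 kN·m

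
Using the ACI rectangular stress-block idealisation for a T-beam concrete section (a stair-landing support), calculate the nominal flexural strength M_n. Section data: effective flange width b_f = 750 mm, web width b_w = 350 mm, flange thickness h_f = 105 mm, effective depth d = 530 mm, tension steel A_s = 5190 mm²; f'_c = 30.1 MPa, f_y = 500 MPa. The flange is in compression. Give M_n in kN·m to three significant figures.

M_n ≈ 1190 kN·m

Tension: T = A_s f_y = 5190 × 500 = 2595000 N.
Try a within the flange: a = T/(0.85 f'_c b_f) = 2595000/(0.85 × 30.1 × 750) = 135.24 mm.
a = 135.24 > h_f = 105 mm: the block extends into the web. Split into flange-overhang and web parts.
C_f = 0.85 f'_c (b_f − b_w) h_f = 0.85 × 30.1 × (750 − 350) × 105 = 1074570 N.
Remaining web compression depth: a_w = (T − C_f)/(0.85 f'_c b_w) = (2595000 − 1074570)/(0.85 × 30.1 × 350) = 169.79 mm.
M_n = C_f(d − h_f/2) + (T − C_f)(d − a_w/2) = 1074570 × (530 − 52.5) + 1520430 × (530 − 84.895) = 513.11 + 676.75 = 1189.86 × 10⁶ N·mm.
M_n = 1189.86 kN·m.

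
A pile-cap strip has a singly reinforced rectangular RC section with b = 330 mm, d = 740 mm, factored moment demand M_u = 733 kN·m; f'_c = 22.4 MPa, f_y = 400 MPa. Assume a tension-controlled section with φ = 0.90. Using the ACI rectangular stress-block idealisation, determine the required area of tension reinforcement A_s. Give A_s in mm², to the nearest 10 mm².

A_s ≈ 3190 mm²

M_n = M_u/φ = 733/0.90 = 814.444 kN·m.
With M_n = 0.85 f'_c a b (d − a/2), solve the quadratic for a:
a = d − √(d² − 2M_n/(0.85 f'_c b)) = 740 − √(740² − 2 × 814.444×10⁶/(0.85 × 22.4 × 330)) = 203.01 mm.
A_s = 0.85 f'_c a b / f_y = 0.85 × 22.4 × 203.01 × 330 / 400 = 3188.9 mm².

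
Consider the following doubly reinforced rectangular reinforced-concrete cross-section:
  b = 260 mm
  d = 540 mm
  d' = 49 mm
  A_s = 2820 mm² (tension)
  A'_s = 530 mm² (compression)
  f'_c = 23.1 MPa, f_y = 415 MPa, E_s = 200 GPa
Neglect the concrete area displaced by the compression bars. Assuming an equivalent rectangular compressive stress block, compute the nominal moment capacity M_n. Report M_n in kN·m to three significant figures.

Assume both tension and compression steel yield.
Net tension couple steel: A_s − A'_s = 2290 mm².
a = (A_s − A'_s) f_y / (0.85 f'_c b) = 950350/(0.85 × 23.1 × 260) = 186.16 mm.
c = a/β₁ = 186.16/0.85 = 219.01 mm; ε'_s = 0.003(c − d')/c = 0.0023 ≥ f_y/E_s = 0.0021, so compression steel does yield.
M_n = (A_s − A'_s) f_y (d − a/2) + A'_s f_y (d − d') = [950350 × (540 − 93.08) + 219950 × (540 − 49)] × 10⁻⁶ = 424.73 + 108.00 = 532.73 kN·m.

M_n ≈ 533 kN·m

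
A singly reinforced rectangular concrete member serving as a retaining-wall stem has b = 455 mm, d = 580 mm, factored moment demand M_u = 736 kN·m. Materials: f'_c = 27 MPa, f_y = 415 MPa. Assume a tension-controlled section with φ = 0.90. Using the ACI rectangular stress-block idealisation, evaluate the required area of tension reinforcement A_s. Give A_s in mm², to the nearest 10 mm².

M_n = M_u/φ = 736/0.90 = 817.778 kN·m.
With M_n = 0.85 f'_c a b (d − a/2), solve the quadratic for a:
a = d − √(d² − 2M_n/(0.85 f'_c b)) = 580 − √(580² − 2 × 817.778×10⁶/(0.85 × 27 × 455)) = 156.01 mm.
A_s = 0.85 f'_c a b / f_y = 0.85 × 27 × 156.01 × 455 / 415 = 3925.5 mm².

A_s ≈ 3930 mm²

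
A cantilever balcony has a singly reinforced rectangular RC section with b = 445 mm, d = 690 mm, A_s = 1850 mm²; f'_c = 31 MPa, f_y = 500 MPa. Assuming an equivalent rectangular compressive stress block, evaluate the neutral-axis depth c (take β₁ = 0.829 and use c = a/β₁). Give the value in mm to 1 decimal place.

T = A_s f_y = 1850 × 500 = 925000 N = 925 kN.
Setting C = 0.85 f'_c a b equal to T: a = 925000/(0.85 × 31 × 445) = 78.886 mm.
With β₁ = 0.829, c = a/β₁ = 78.886/0.829 = 95.2 mm.

c ≈ 95.2 mm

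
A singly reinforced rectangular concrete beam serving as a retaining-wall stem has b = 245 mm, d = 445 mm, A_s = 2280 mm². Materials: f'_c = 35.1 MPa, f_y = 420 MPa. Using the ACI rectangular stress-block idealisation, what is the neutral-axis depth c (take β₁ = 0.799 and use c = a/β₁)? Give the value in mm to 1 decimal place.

c ≈ 164.0 mm

T = A_s f_y = 2280 × 420 = 957600 N = 957.6 kN.
Setting C = 0.85 f'_c a b equal to T: a = 957600/(0.85 × 35.1 × 245) = 131.006 mm.
With β₁ = 0.799, c = a/β₁ = 131.006/0.799 = 164.0 mm.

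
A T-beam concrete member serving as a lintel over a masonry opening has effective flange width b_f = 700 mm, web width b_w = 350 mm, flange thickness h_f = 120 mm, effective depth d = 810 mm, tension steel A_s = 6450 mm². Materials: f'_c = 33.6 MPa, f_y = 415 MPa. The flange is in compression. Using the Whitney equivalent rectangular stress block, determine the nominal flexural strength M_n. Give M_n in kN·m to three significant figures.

M_n ≈ 1990 kN·m

Tension: T = A_s f_y = 6450 × 415 = 2676750 N.
Try a within the flange: a = T/(0.85 f'_c b_f) = 2676750/(0.85 × 33.6 × 700) = 133.89 mm.
a = 133.89 > h_f = 120 mm: the block extends into the web. Split into flange-overhang and web parts.
C_f = 0.85 f'_c (b_f − b_w) h_f = 0.85 × 33.6 × (700 − 350) × 120 = 1199520 N.
Remaining web compression depth: a_w = (T − C_f)/(0.85 f'_c b_w) = (2676750 − 1199520)/(0.85 × 33.6 × 350) = 147.78 mm.
M_n = C_f(d − h_f/2) + (T − C_f)(d − a_w/2) = 1199520 × (810 − 60) + 1477230 × (810 − 73.89) = 899.64 + 1087.40 = 1987.04 × 10⁶ N·mm.
M_n = 1987.04 kN·m.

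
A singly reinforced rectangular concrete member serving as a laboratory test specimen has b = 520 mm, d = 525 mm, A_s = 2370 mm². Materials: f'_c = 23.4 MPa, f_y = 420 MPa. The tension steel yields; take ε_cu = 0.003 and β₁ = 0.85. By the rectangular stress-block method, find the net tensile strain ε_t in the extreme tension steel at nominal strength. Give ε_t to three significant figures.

ε_t ≈ 0.0109

a = A_s f_y/(0.85 f'_c b) = 96.24 mm.
β₁ = 0.85, so c = a/β₁ = 96.24/0.85 = 113.22 mm.
From the linear strain diagram with ε_cu = 0.003: ε_t = 0.003 (d − c)/c = 0.003 × (525 − 113.22)/113.22 = 0.0109.
Since ε_t ≥ 0.005, the section is tension-controlled.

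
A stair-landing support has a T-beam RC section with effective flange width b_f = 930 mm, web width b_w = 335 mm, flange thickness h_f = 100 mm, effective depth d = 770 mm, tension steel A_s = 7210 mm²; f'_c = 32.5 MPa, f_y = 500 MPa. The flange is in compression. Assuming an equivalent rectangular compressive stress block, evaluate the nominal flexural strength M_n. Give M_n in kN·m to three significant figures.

Tension: T = A_s f_y = 7210 × 500 = 3605000 N.
Try a within the flange: a = T/(0.85 f'_c b_f) = 3605000/(0.85 × 32.5 × 930) = 140.32 mm.
a = 140.32 > h_f = 100 mm: the block extends into the web. Split into flange-overhang and web parts.
C_f = 0.85 f'_c (b_f − b_w) h_f = 0.85 × 32.5 × (930 − 335) × 100 = 1643688 N.
Remaining web compression depth: a_w = (T − C_f)/(0.85 f'_c b_w) = (3605000 − 1643688)/(0.85 × 32.5 × 335) = 211.93 mm.
M_n = C_f(d − h_f/2) + (T − C_f)(d − a_w/2) = 1643688 × (770 − 50) + 1961312 × (770 − 105.965) = 1183.46 + 1302.38 = 2485.84 × 10⁶ N·mm.
M_n = 2485.84 kN·m.

M_n ≈ 2490 kN·m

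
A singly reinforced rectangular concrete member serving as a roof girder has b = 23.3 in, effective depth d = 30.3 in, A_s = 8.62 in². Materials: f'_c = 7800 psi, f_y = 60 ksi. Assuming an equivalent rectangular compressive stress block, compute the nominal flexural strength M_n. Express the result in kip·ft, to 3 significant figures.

M_n ≈ 1230 kip·ft

T = A_s f_y = 8.62 × 60 = 517.2 kips.
a = T/(0.85 f'_c b) = 517.2/(0.85 × 7.8 × 23.3) = 3.348 in.
M_n = T(d − a/2) = 517.2 × (30.3 − 1.674) = 14805.4 kip·in = 14805.4/12 = 1233.78 kip·ft.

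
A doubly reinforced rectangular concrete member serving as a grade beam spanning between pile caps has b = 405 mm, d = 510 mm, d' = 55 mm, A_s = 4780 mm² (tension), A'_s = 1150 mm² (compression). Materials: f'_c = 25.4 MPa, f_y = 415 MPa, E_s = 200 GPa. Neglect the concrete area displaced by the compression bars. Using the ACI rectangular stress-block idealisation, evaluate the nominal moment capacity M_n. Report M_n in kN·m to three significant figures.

Assume both tension and compression steel yield.
Net tension couple steel: A_s − A'_s = 3630 mm².
a = (A_s − A'_s) f_y / (0.85 f'_c b) = 1506450/(0.85 × 25.4 × 405) = 172.28 mm.
c = a/β₁ = 172.28/0.85 = 202.68 mm; ε'_s = 0.003(c − d')/c = 0.0022 ≥ f_y/E_s = 0.0021, so compression steel does yield.
M_n = (A_s − A'_s) f_y (d − a/2) + A'_s f_y (d − d') = [1506450 × (510 − 86.14) + 477250 × (510 − 55)] × 10⁻⁶ = 638.52 + 217.15 = 855.67 kN·m.

M_n ≈ 856 kN·m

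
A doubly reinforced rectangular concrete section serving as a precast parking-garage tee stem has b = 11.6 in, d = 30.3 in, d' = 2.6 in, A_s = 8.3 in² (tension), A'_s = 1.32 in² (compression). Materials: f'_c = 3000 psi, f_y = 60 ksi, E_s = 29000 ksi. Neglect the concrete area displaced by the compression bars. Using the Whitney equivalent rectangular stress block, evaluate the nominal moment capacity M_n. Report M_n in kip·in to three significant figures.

Assume both steels yield.
a = (A_s − A'_s) f_y/(0.85 f'_c b) = (8.3 − 1.32) × 60/(0.85 × 3 × 11.6) = 14.158 in.
c = a/β₁ = 14.158/0.85 = 16.656 in; ε'_s = 0.003(c − d')/c = 0.0025 ≥ ε_y = 0.0021, so the compression steel yields.
M_n = (A_s − A'_s) f_y (d − a/2) + A'_s f_y (d − d') = 418.8 × (30.3 − 7.079) + 79.2 × (30.3 − 2.6) = 9725.0 + 2193.8 = 11918.8 kip·in.

M_n ≈ 11900 kip·in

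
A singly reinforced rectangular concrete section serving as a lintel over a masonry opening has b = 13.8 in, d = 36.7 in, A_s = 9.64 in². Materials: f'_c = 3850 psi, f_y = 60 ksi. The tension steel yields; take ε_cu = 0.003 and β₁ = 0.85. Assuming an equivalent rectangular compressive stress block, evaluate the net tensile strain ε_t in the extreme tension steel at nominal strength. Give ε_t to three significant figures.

ε_t ≈ 0.00431

a = A_s f_y/(0.85 f'_c b) = 12.808 in.
β₁ = 0.85, so c = a/β₁ = 12.808/0.85 = 15.068 in.
From the linear strain diagram with ε_cu = 0.003: ε_t = 0.003 (d − c)/c = 0.003 × (36.7 − 15.068)/15.068 = 0.00431.
ε_t is between 0.004 and 0.005 — transition zone.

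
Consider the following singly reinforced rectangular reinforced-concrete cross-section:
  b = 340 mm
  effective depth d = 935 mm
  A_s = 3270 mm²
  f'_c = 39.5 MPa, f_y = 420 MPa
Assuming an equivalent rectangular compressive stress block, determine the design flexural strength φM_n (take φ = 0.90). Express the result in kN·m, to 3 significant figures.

T = A_s f_y = 3270 × 420 = 1373400 N = 1373.4 kN.
From C = T: a = T/(0.85 f'_c b) = 1373400/(0.85 × 39.5 × 340) = 120.31 mm.
M_n = T(d − a/2) = 1373.4 kN × (935 − 60.155) mm = 1201.51 kN·m.
φM_n = 0.90 × 1201.51 = 1081.36 kN·m.

φM_n ≈ 1080 kN·m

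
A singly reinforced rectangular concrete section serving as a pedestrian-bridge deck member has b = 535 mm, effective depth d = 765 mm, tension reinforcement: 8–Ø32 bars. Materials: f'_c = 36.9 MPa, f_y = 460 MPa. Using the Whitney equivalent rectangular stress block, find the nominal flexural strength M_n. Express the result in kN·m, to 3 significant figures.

M_n ≈ 2000 kN·m

A_s = 8 × 804 = 6432 mm².
T = A_s f_y = 6432 × 460 = 2958720 N = 2958.72 kN.
From C = T: a = T/(0.85 f'_c b) = 2958720/(0.85 × 36.9 × 535) = 176.32 mm.
M_n = T(d − a/2) = 2958.72 kN × (765 − 88.16) mm = 2002.58 kN·m.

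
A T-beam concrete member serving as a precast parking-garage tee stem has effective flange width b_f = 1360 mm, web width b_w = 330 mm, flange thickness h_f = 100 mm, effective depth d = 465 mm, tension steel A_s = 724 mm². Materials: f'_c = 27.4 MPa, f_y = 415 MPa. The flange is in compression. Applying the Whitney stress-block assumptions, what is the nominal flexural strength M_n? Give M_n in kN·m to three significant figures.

Tension: T = A_s f_y = 724 × 415 = 300460 N.
Try a within the flange: a = T/(0.85 f'_c b_f) = 300460/(0.85 × 27.4 × 1360) = 9.49 mm.
Since a = 9.49 ≤ h_f = 100 mm, the stress block lies entirely in the flange; analyse as a rectangular beam of width b_f.
M_n = T(d − a/2) = 300460 × (465 − 4.745) = 138.29 × 10⁶ N·mm.
M_n = 138.29 kN·m.

M_n ≈ 138 kN·m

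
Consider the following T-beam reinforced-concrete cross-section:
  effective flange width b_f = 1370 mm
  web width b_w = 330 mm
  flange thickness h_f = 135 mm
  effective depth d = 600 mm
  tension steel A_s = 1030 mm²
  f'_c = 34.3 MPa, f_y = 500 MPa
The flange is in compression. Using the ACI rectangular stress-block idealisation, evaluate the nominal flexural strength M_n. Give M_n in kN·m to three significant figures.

Tension: T = A_s f_y = 1030 × 500 = 515000 N.
Try a within the flange: a = T/(0.85 f'_c b_f) = 515000/(0.85 × 34.3 × 1370) = 12.89 mm.
Since a = 12.89 ≤ h_f = 135 mm, the stress block lies entirely in the flange; analyse as a rectangular beam of width b_f.
M_n = T(d − a/2) = 515000 × (600 − 6.445) = 305.68 × 10⁶ N·mm.
M_n = 305.68 kN·m.

M_n ≈ 306 kN·m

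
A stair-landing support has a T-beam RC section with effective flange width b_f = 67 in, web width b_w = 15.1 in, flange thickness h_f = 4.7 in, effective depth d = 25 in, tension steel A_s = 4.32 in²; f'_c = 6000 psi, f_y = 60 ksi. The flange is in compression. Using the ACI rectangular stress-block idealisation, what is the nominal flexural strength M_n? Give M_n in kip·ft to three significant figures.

M_n ≈ 532 kip·ft

Tension: T = A_s f_y = 4.32 × 60 = 259.2 kips.
Try a within the flange: a = T/(0.85 f'_c b_f) = 259.2/(0.85 × 6 × 67) = 0.759 in.
Since a = 0.759 ≤ h_f = 4.7 in, the stress block lies entirely in the flange; analyse as a rectangular beam of width b_f.
M_n = T(d − a/2) = 259.2 × (25 − 0.3795) = 6381.6 kip·in.
M_n = 6381.6/12 = 531.80 kip·ft.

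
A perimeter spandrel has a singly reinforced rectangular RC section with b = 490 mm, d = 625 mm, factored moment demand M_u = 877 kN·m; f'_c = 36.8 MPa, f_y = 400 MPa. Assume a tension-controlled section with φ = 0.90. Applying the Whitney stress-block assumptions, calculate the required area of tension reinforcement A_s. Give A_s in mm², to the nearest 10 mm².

M_n = M_u/φ = 877/0.90 = 974.444 kN·m.
With M_n = 0.85 f'_c a b (d − a/2), solve the quadratic for a:
a = d − √(d² − 2M_n/(0.85 f'_c b)) = 625 − √(625² − 2 × 974.444×10⁶/(0.85 × 36.8 × 490)) = 111.70 mm.
A_s = 0.85 f'_c a b / f_y = 0.85 × 36.8 × 111.70 × 490 / 400 = 4280.1 mm².

A_s ≈ 4280 mm²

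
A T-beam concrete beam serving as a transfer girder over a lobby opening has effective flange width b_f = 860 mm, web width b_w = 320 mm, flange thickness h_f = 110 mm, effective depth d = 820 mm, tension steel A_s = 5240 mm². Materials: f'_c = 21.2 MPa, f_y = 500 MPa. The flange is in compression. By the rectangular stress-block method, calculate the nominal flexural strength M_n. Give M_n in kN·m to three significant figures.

M_n ≈ 1880 kN·m

Tension: T = A_s f_y = 5240 × 500 = 2620000 N.
Try a within the flange: a = T/(0.85 f'_c b_f) = 2620000/(0.85 × 21.2 × 860) = 169.06 mm.
a = 169.06 > h_f = 110 mm: the block extends into the web. Split into flange-overhang and web parts.
C_f = 0.85 f'_c (b_f − b_w) h_f = 0.85 × 21.2 × (860 − 320) × 110 = 1070388 N.
Remaining web compression depth: a_w = (T − C_f)/(0.85 f'_c b_w) = (2620000 − 1070388)/(0.85 × 21.2 × 320) = 268.73 mm.
M_n = C_f(d − h_f/2) + (T − C_f)(d − a_w/2) = 1070388 × (820 − 55) + 1549612 × (820 − 134.365) = 818.85 + 1062.47 = 1881.32 × 10⁶ N·mm.
M_n = 1881.32 kN·m.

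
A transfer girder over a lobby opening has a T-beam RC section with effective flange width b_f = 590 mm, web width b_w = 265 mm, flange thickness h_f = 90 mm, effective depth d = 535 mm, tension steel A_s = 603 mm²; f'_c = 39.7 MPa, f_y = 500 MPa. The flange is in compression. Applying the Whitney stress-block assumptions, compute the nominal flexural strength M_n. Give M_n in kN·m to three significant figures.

M_n ≈ 159 kN·m

Tension: T = A_s f_y = 603 × 500 = 301500 N.
Try a within the flange: a = T/(0.85 f'_c b_f) = 301500/(0.85 × 39.7 × 590) = 15.14 mm.
Since a = 15.14 ≤ h_f = 90 mm, the stress block lies entirely in the flange; analyse as a rectangular beam of width b_f.
M_n = T(d − a/2) = 301500 × (535 − 7.57) = 159.02 × 10⁶ N·mm.
M_n = 159.02 kN·m.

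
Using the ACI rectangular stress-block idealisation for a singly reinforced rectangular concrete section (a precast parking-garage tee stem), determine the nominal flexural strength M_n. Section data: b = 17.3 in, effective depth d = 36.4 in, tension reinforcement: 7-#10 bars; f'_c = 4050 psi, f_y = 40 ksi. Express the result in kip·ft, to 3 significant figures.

M_n ≈ 990 kip·ft

A_s = 7 × 1.27 = 8.89 in².
T = A_s f_y = 8.89 × 40 = 355.6 kips.
a = T/(0.85 f'_c b) = 355.6/(0.85 × 4.05 × 17.3) = 5.971 in.
M_n = T(d − a/2) = 355.6 × (36.4 − 2.9855) = 11882.2 kip·in = 11882.2/12 = 990.18 kip·ft.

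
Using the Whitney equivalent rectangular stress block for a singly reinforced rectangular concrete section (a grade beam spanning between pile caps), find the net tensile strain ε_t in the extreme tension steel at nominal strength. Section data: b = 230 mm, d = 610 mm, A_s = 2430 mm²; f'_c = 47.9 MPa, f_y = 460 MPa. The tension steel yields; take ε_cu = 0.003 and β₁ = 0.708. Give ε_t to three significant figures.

ε_t ≈ 0.00785

a = A_s f_y/(0.85 f'_c b) = 119.37 mm.
β₁ = 0.708, so c = a/β₁ = 119.37/0.708 = 168.60 mm.
From the linear strain diagram with ε_cu = 0.003: ε_t = 0.003 (d − c)/c = 0.003 × (610 − 168.60)/168.60 = 0.00785.
Since ε_t ≥ 0.005, the section is tension-controlled.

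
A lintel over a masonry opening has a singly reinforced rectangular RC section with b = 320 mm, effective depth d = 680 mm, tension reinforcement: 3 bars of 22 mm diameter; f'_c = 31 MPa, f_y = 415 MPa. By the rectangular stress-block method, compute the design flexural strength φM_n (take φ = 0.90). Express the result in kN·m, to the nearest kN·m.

A_s = 3 × 380 = 1140 mm².
T = A_s f_y = 1140 × 415 = 473100 N = 473.1 kN.
From C = T: a = T/(0.85 f'_c b) = 473100/(0.85 × 31 × 320) = 56.11 mm.
M_n = T(d − a/2) = 473.1 kN × (680 − 28.055) mm = 308.44 kN·m.
φM_n = 0.90 × 308.44 = 277.60 kN·m.

φM_n ≈ 278 kN·m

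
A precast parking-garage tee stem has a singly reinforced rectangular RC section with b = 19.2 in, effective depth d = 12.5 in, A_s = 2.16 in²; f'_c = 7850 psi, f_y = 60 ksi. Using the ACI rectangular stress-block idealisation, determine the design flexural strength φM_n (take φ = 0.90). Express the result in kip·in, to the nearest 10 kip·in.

φM_n ≈ 1400 kip·in

T = A_s f_y = 2.16 × 60 = 129.6 kips.
a = T/(0.85 f'_c b) = 129.6/(0.85 × 7.85 × 19.2) = 1.012 in.
M_n = T(d − a/2) = 129.6 × (12.5 − 0.506) = 1554.4 kip·in.
φM_n = 0.90 × 1554.4 = 1399.0 kip·in.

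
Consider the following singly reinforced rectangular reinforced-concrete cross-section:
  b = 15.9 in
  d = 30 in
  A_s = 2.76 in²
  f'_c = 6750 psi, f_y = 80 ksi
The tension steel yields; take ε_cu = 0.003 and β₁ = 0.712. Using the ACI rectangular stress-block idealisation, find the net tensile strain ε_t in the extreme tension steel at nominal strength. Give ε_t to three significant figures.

a = A_s f_y/(0.85 f'_c b) = 2.420 in.
β₁ = 0.712, so c = a/β₁ = 2.420/0.712 = 3.399 in.
From the linear strain diagram with ε_cu = 0.003: ε_t = 0.003 (d − c)/c = 0.003 × (30 − 3.399)/3.399 = 0.0235.
Since ε_t ≥ 0.005, the section is tension-controlled.

ε_t ≈ 0.0235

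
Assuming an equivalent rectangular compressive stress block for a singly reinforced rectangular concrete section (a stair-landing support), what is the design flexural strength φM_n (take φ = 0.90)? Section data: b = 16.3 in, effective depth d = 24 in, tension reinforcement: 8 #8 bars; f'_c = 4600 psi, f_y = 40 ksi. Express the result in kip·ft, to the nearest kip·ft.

A_s = 8 × 0.79 = 6.32 in².
T = A_s f_y = 6.32 × 40 = 252.8 kips.
a = T/(0.85 f'_c b) = 252.8/(0.85 × 4.6 × 16.3) = 3.967 in.
M_n = T(d − a/2) = 252.8 × (24 − 1.9835) = 5565.8 kip·in = 5565.8/12 = 463.82 kip·ft.
φM_n = 0.90 × 463.82 = 417.44 kip·ft.

φM_n ≈ 417 kip·ft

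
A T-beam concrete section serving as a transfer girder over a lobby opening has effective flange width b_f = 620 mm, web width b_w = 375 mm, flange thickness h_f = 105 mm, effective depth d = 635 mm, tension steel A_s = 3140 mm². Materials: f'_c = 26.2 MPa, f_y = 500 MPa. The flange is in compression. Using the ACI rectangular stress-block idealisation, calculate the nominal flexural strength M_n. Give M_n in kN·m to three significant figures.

Tension: T = A_s f_y = 3140 × 500 = 1570000 N.
Try a within the flange: a = T/(0.85 f'_c b_f) = 1570000/(0.85 × 26.2 × 620) = 113.71 mm.
a = 113.71 > h_f = 105 mm: the block extends into the web. Split into flange-overhang and web parts.
C_f = 0.85 f'_c (b_f − b_w) h_f = 0.85 × 26.2 × (620 − 375) × 105 = 572896 N.
Remaining web compression depth: a_w = (T − C_f)/(0.85 f'_c b_w) = (1570000 − 572896)/(0.85 × 26.2 × 375) = 119.40 mm.
M_n = C_f(d − h_f/2) + (T − C_f)(d − a_w/2) = 572896 × (635 − 52.5) + 997104 × (635 − 59.7) = 333.71 + 573.63 = 907.34 × 10⁶ N·mm.
M_n = 907.34 kN·m.

M_n ≈ 907 kN·m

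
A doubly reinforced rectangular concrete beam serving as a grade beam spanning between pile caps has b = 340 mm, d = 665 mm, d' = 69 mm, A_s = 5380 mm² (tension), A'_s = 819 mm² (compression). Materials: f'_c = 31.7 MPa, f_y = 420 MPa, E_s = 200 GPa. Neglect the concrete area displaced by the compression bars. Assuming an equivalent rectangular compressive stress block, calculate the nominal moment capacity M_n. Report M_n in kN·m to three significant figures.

Assume both tension and compression steel yield.
Net tension couple steel: A_s − A'_s = 4561 mm².
a = (A_s − A'_s) f_y / (0.85 f'_c b) = 1915620/(0.85 × 31.7 × 340) = 209.10 mm.
c = a/β₁ = 209.10/0.824 = 253.76 mm; ε'_s = 0.003(c − d')/c = 0.0022 ≥ f_y/E_s = 0.0021, so compression steel does yield.
M_n = (A_s − A'_s) f_y (d − a/2) + A'_s f_y (d − d') = [1915620 × (665 − 104.55) + 343980 × (665 − 69)] × 10⁻⁶ = 1073.61 + 205.01 = 1278.62 kN·m.

M_n ≈ 1280 kN·m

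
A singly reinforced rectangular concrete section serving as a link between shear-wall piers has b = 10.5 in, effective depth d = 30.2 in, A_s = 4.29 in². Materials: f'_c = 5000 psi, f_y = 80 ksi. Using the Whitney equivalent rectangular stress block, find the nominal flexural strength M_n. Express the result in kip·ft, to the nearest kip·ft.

T = A_s f_y = 4.29 × 80 = 343.2 kips.
a = T/(0.85 f'_c b) = 343.2/(0.85 × 5 × 10.5) = 7.691 in.
M_n = T(d − a/2) = 343.2 × (30.2 − 3.8455) = 9044.9 kip·in = 9044.9/12 = 753.74 kip·ft.

M_n ≈ 754 kip·ft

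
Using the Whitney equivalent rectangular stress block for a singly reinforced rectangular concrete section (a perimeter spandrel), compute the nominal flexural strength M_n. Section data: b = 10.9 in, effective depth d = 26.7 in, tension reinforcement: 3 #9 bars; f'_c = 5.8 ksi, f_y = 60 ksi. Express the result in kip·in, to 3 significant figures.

M_n ≈ 4500 kip·in

A_s = 3 × 1 = 3 in².
T = A_s f_y = 3 × 60 = 180 kips.
a = T/(0.85 f'_c b) = 180/(0.85 × 5.8 × 10.9) = 3.350 in.
M_n = T(d − a/2) = 180 × (26.7 − 1.675) = 4504.5 kip·in.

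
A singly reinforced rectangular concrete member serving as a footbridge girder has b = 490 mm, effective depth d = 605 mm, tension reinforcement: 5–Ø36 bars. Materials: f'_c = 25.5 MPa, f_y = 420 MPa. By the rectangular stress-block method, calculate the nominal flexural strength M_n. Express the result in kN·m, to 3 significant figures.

A_s = 5 × 1018 = 5090 mm².
T = A_s f_y = 5090 × 420 = 2137800 N = 2137.8 kN.
From C = T: a = T/(0.85 f'_c b) = 2137800/(0.85 × 25.5 × 490) = 201.29 mm.
M_n = T(d − a/2) = 2137.8 kN × (605 − 100.645) mm = 1078.21 kN·m.

M_n ≈ 1080 kN·m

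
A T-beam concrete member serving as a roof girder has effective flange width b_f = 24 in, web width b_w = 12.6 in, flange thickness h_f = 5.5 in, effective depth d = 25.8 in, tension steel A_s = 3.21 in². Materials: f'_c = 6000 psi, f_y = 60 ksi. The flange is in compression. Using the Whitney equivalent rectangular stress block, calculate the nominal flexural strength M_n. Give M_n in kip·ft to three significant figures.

Tension: T = A_s f_y = 3.21 × 60 = 192.6 kips.
Try a within the flange: a = T/(0.85 f'_c b_f) = 192.6/(0.85 × 6 × 24) = 1.574 in.
Since a = 1.574 ≤ h_f = 5.5 in, the stress block lies entirely in the flange; analyse as a rectangular beam of width b_f.
M_n = T(d − a/2) = 192.6 × (25.8 − 0.787) = 4817.5 kip·in.
M_n = 4817.5/12 = 401.46 kip·ft.

M_n ≈ 401 kip·ft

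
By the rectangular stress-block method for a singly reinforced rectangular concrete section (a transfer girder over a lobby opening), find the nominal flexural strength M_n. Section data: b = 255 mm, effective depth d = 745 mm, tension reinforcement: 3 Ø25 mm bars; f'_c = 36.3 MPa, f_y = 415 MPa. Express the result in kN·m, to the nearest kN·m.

M_n ≈ 432 kN·m

A_s = 3 × 491 = 1473 mm².
T = A_s f_y = 1473 × 415 = 611295 N = 611.295 kN.
From C = T: a = T/(0.85 f'_c b) = 611295/(0.85 × 36.3 × 255) = 77.69 mm.
M_n = T(d − a/2) = 611.295 kN × (745 − 38.845) mm = 431.67 kN·m.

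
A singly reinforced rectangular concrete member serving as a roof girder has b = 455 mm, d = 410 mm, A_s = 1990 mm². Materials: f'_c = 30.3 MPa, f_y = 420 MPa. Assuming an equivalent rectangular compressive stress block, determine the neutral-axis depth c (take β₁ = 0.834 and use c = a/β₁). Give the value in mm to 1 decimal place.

T = A_s f_y = 1990 × 420 = 835800 N = 835.8 kN.
Setting C = 0.85 f'_c a b equal to T: a = 835800/(0.85 × 30.3 × 455) = 71.323 mm.
With β₁ = 0.834, c = a/β₁ = 71.323/0.834 = 85.5 mm.

c ≈ 85.5 mm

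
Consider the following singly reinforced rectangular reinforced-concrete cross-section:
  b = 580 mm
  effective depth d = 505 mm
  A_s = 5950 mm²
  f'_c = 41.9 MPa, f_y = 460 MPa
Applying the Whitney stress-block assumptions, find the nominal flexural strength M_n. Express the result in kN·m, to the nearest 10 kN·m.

M_n ≈ 1200 kN·m

T = A_s f_y = 5950 × 460 = 2737000 N = 2737 kN.
From C = T: a = T/(0.85 f'_c b) = 2737000/(0.85 × 41.9 × 580) = 132.50 mm.
M_n = T(d − a/2) = 2737 kN × (505 − 66.25) mm = 1200.86 kN·m.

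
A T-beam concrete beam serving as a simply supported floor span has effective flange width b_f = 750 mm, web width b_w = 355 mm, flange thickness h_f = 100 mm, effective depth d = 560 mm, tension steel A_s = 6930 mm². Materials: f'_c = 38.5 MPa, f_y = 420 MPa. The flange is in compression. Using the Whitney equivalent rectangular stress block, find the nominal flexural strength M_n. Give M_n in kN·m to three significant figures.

Tension: T = A_s f_y = 6930 × 420 = 2910600 N.
Try a within the flange: a = T/(0.85 f'_c b_f) = 2910600/(0.85 × 38.5 × 750) = 118.59 mm.
a = 118.59 > h_f = 100 mm: the block extends into the web. Split into flange-overhang and web parts.
C_f = 0.85 f'_c (b_f − b_w) h_f = 0.85 × 38.5 × (750 − 355) × 100 = 1292638 N.
Remaining web compression depth: a_w = (T − C_f)/(0.85 f'_c b_w) = (2910600 − 1292638)/(0.85 × 38.5 × 355) = 139.27 mm.
M_n = C_f(d − h_f/2) + (T − C_f)(d − a_w/2) = 1292638 × (560 − 50) + 1617962 × (560 − 69.635) = 659.25 + 793.39 = 1452.64 × 10⁶ N·mm.
M_n = 1452.64 kN·m.

M_n ≈ 1450 kN·m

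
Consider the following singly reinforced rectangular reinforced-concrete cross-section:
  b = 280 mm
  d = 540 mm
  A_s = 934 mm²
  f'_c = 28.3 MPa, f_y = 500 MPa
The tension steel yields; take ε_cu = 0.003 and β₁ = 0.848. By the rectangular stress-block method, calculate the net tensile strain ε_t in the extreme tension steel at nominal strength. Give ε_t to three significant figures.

a = A_s f_y/(0.85 f'_c b) = 69.34 mm.
β₁ = 0.848, so c = a/β₁ = 69.34/0.848 = 81.77 mm.
From the linear strain diagram with ε_cu = 0.003: ε_t = 0.003 (d − c)/c = 0.003 × (540 − 81.77)/81.77 = 0.0168.
Since ε_t ≥ 0.005, the section is tension-controlled.

ε_t ≈ 0.0168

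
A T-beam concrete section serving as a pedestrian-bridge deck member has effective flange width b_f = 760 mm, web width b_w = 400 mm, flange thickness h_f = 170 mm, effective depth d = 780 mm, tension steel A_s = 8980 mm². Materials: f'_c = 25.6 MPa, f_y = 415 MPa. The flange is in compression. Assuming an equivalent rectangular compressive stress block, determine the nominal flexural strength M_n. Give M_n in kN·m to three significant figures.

Tension: T = A_s f_y = 8980 × 415 = 3726700 N.
Try a within the flange: a = T/(0.85 f'_c b_f) = 3726700/(0.85 × 25.6 × 760) = 225.35 mm.
a = 225.35 > h_f = 170 mm: the block extends into the web. Split into flange-overhang and web parts.
C_f = 0.85 f'_c (b_f − b_w) h_f = 0.85 × 25.6 × (760 − 400) × 170 = 1331712 N.
Remaining web compression depth: a_w = (T − C_f)/(0.85 f'_c b_w) = (3726700 − 1331712)/(0.85 × 25.6 × 400) = 275.16 mm.
M_n = C_f(d − h_f/2) + (T − C_f)(d − a_w/2) = 1331712 × (780 − 85) + 2394988 × (780 − 137.58) = 925.54 + 1538.59 = 2464.13 × 10⁶ N·mm.
M_n = 2464.13 kN·m.

M_n ≈ 2460 kN·m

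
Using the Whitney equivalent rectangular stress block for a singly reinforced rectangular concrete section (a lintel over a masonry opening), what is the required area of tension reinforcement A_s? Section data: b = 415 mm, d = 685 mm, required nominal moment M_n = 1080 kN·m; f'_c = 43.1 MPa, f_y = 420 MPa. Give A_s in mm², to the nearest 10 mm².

With M_n = 0.85 f'_c a b (d − a/2), solve the quadratic for a:
a = d − √(d² − 2M_n/(0.85 f'_c b)) = 685 − √(685² − 2 × 1080×10⁶/(0.85 × 43.1 × 415)) = 113.03 mm.
A_s = 0.85 f'_c a b / f_y = 0.85 × 43.1 × 113.03 × 415 / 420 = 4091.6 mm².

A_s ≈ 4090 mm²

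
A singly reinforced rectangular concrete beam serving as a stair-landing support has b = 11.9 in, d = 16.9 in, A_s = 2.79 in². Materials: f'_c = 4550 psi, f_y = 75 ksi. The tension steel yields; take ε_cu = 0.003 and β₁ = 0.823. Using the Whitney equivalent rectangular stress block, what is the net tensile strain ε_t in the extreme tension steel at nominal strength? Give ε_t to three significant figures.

a = A_s f_y/(0.85 f'_c b) = 4.547 in.
β₁ = 0.823, so c = a/β₁ = 4.547/0.823 = 5.525 in.
From the linear strain diagram with ε_cu = 0.003: ε_t = 0.003 (d − c)/c = 0.003 × (16.9 − 5.525)/5.525 = 0.00618.
Since ε_t ≥ 0.005, the section is tension-controlled.

ε_t ≈ 0.00618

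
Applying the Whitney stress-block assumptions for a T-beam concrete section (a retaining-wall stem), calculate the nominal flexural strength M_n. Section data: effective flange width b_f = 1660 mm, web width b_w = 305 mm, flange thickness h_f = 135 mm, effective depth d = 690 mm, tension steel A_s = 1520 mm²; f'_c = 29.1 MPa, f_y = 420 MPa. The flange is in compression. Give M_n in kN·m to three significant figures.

Tension: T = A_s f_y = 1520 × 420 = 638400 N.
Try a within the flange: a = T/(0.85 f'_c b_f) = 638400/(0.85 × 29.1 × 1660) = 15.55 mm.
Since a = 15.55 ≤ h_f = 135 mm, the stress block lies entirely in the flange; analyse as a rectangular beam of width b_f.
M_n = T(d − a/2) = 638400 × (690 − 7.775) = 435.53 × 10⁶ N·mm.
M_n = 435.53 kN·m.

M_n ≈ 436 kN·m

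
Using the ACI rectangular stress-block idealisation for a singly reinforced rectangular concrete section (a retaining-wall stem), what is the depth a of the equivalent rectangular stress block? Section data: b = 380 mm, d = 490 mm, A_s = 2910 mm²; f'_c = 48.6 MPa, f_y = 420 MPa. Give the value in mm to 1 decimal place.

T = A_s f_y = 2910 × 420 = 1222200 N = 1222.2 kN.
Setting C = 0.85 f'_c a b equal to T: a = 1222200/(0.85 × 48.6 × 380) = 77.9 mm.

a ≈ 77.9 mm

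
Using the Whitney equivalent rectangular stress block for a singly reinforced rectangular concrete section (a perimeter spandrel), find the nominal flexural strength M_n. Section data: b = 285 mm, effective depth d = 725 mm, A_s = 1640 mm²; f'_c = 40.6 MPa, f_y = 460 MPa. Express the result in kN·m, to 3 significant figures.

T = A_s f_y = 1640 × 460 = 754400 N = 754.4 kN.
From C = T: a = T/(0.85 f'_c b) = 754400/(0.85 × 40.6 × 285) = 76.70 mm.
M_n = T(d − a/2) = 754.4 kN × (725 − 38.35) mm = 518.01 kN·m.

M_n ≈ 518 kN·m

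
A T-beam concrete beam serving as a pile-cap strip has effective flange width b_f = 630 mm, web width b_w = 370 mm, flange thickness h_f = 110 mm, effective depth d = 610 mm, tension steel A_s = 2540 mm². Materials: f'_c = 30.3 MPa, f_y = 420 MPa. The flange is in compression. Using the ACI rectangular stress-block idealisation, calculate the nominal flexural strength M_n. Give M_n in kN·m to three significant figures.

Tension: T = A_s f_y = 2540 × 420 = 1066800 N.
Try a within the flange: a = T/(0.85 f'_c b_f) = 1066800/(0.85 × 30.3 × 630) = 65.75 mm.
Since a = 65.75 ≤ h_f = 110 mm, the stress block lies entirely in the flange; analyse as a rectangular beam of width b_f.
M_n = T(d − a/2) = 1066800 × (610 − 32.875) = 615.68 × 10⁶ N·mm.
M_n = 615.68 kN·m.

M_n ≈ 616 kN·m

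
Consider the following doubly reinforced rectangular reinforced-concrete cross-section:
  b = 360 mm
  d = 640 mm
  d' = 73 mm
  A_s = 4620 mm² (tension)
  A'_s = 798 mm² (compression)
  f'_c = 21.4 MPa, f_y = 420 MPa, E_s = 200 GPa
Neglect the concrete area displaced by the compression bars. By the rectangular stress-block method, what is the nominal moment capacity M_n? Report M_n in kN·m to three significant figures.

Assume both tension and compression steel yield.
Net tension couple steel: A_s − A'_s = 3822 mm².
a = (A_s − A'_s) f_y / (0.85 f'_c b) = 1605240/(0.85 × 21.4 × 360) = 245.13 mm.
c = a/β₁ = 245.13/0.85 = 288.39 mm; ε'_s = 0.003(c − d')/c = 0.0022 ≥ f_y/E_s = 0.0021, so compression steel does yield.
M_n = (A_s − A'_s) f_y (d − a/2) + A'_s f_y (d − d') = [1605240 × (640 − 122.565) + 335160 × (640 − 73)] × 10⁻⁶ = 830.61 + 190.04 = 1020.65 kN·m.

M_n ≈ 1020 kN·m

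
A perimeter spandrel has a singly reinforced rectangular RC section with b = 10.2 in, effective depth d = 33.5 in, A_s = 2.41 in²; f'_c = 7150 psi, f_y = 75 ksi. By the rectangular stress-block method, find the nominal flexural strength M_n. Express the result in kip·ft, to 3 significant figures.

T = A_s f_y = 2.41 × 75 = 180.75 kips.
a = T/(0.85 f'_c b) = 180.75/(0.85 × 7.15 × 10.2) = 2.916 in.
M_n = T(d − a/2) = 180.75 × (33.5 − 1.458) = 5791.6 kip·in = 5791.6/12 = 482.63 kip·ft.

M_n ≈ 483 kip·ft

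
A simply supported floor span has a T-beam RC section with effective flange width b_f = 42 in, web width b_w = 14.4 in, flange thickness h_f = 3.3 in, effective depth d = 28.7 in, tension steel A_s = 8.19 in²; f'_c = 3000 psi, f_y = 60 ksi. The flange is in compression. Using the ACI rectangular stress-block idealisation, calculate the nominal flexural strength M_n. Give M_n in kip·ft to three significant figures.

M_n ≈ 1070 kip·ft

Tension: T = A_s f_y = 8.19 × 60 = 491.4 kips.
Try a within the flange: a = T/(0.85 f'_c b_f) = 491.4/(0.85 × 3 × 42) = 4.588 in.
a = 4.588 > h_f = 3.3 in: the block extends into the web. Split into flange-overhang and web parts.
C_f = 0.85 f'_c (b_f − b_w) h_f = 0.85 × 3 × (42 − 14.4) × 3.3 = 232.3 kips.
Remaining web compression depth: a_w = (T − C_f)/(0.85 f'_c b_w) = (491.4 − 232.3)/(0.85 × 3 × 14.4) = 7.056 in.
M_n = C_f(d − h_f/2) + (T − C_f)(d − a_w/2) = 232.3 × (28.7 − 1.65) + 259.1 × (28.7 − 3.528) = 6283.7 + 6522.1 = 12805.8 kip·in.
M_n = 12805.8/12 = 1067.15 kip·ft.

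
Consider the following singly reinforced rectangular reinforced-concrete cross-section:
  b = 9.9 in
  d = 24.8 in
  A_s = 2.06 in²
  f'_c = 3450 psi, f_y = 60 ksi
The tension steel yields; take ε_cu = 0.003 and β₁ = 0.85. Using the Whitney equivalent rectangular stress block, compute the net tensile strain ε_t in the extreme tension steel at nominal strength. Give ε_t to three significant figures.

ε_t ≈ 0.0119

a = A_s f_y/(0.85 f'_c b) = 4.257 in.
β₁ = 0.85, so c = a/β₁ = 4.257/0.85 = 5.008 in.
From the linear strain diagram with ε_cu = 0.003: ε_t = 0.003 (d − c)/c = 0.003 × (24.8 − 5.008)/5.008 = 0.0119.
Since ε_t ≥ 0.005, the section is tension-controlled.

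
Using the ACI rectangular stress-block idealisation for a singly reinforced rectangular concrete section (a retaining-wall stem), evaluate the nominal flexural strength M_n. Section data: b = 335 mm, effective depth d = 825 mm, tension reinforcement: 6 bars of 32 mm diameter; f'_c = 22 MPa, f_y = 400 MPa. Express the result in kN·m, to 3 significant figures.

M_n ≈ 1290 kN·m

A_s = 6 × 804 = 4824 mm².
T = A_s f_y = 4824 × 400 = 1929600 N = 1929.6 kN.
From C = T: a = T/(0.85 f'_c b) = 1929600/(0.85 × 22 × 335) = 308.02 mm.
M_n = T(d − a/2) = 1929.6 kN × (825 − 154.01) mm = 1294.74 kN·m.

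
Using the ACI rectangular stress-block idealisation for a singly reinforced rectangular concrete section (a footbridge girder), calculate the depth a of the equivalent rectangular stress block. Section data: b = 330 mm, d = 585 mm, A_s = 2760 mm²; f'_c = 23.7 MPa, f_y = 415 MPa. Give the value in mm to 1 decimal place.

T = A_s f_y = 2760 × 415 = 1145400 N = 1145.4 kN.
Setting C = 0.85 f'_c a b equal to T: a = 1145400/(0.85 × 23.7 × 330) = 172.3 mm.

a ≈ 172.3 mm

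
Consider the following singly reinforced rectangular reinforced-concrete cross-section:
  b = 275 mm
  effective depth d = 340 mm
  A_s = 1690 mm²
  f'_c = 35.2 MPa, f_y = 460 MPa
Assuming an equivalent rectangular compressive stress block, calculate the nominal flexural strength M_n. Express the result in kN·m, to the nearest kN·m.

T = A_s f_y = 1690 × 460 = 777400 N = 777.4 kN.
From C = T: a = T/(0.85 f'_c b) = 777400/(0.85 × 35.2 × 275) = 94.48 mm.
M_n = T(d − a/2) = 777.4 kN × (340 − 47.24) mm = 227.59 kN·m.

M_n ≈ 228 kN·m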